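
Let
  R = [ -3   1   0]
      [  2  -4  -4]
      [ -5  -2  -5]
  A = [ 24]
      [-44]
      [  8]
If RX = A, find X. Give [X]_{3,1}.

2

R is on the left of X, so left-multiply by R⁻¹: X = R⁻¹A.
R has determinant -6; R⁻¹ = [[-2, -5/6, 2/3], [-5, -5/2, 2], [4, 11/6, -5/3]].
X = R⁻¹A = [[-2, -5/6, 2/3], [-5, -5/2, 2], [4, 11/6, -5/3]] · [[24], [-44], [8]] = [[-6], [6], [2]].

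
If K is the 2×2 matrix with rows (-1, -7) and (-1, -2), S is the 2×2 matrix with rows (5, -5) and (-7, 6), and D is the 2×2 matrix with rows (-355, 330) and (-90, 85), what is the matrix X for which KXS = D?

X = K⁻¹DS⁻¹ (apply K⁻¹ on the left and S⁻¹ on the right).
K has determinant -5; K⁻¹ = [[2/5, -7/5], [-1/5, 1/5]].
det S = -5; the adjugate gives S⁻¹ = [[-6/5, -1], [-7/5, -1]].
K⁻¹D = [[-16, 13], [53, -49]].
X = (K⁻¹D)S⁻¹ = [[1, 3], [5, -4]].

X = [[1, 3], [5, -4]]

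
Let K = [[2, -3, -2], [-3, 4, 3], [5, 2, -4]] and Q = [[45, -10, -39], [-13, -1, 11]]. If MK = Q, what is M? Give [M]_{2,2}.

3

Since K sits to the right of M, M = QK⁻¹.
K has determinant -1; K⁻¹ = [[22, 16, 1], [-3, -2, 0], [26, 19, 1]].
M = QK⁻¹ = [[45, -10, -39], [-13, -1, 11]] · [[22, 16, 1], [-3, -2, 0], [26, 19, 1]] = [[6, -1, 6], [3, 3, -2]].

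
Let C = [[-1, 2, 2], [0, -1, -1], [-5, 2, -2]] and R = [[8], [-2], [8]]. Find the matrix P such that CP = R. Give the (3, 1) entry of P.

4

C is on the left of P, so left-multiply by C⁻¹: P = C⁻¹R.
det C = -4; the adjugate gives C⁻¹ = [[-1, -2, 0], [-5/4, -3, 1/4], [5/4, 2, -1/4]].
P = C⁻¹R = [[-1, -2, 0], [-5/4, -3, 1/4], [5/4, 2, -1/4]] · [[8], [-2], [8]] = [[-4], [-2], [4]].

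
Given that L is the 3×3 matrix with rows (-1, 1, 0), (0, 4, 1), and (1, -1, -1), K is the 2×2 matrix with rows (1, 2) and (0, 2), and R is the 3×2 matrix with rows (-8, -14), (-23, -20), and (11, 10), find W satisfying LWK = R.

Isolating W: multiply by L⁻¹ from the left and K⁻¹ from the right, so W = L⁻¹RK⁻¹.
L has determinant 4; L⁻¹ = [[-3/4, 1/4, 1/4], [1/4, 1/4, 1/4], [-1, 0, -1]].
det K = 2, so K⁻¹ = [[1, -1], [0, 1/2]].
L⁻¹R = [[3, 8], [-5, -6], [-3, 4]].
W = (L⁻¹R)K⁻¹ = [[3, 1], [-5, 2], [-3, 5]].

W = [[3, 1], [-5, 2], [-3, 5]]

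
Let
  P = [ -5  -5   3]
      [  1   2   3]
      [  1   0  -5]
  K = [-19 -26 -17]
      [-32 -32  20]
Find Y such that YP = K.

Right-multiplying both sides by P⁻¹ gives Y = KP⁻¹.
det P = 4, so P⁻¹ = [[-5/2, -25/4, -21/4], [2, 11/2, 9/2], [-1/2, -5/4, -5/4]].
Y = KP⁻¹ = [[-19, -26, -17], [-32, -32, 20]] · [[-5/2, -25/4, -21/4], [2, 11/2, 9/2], [-1/2, -5/4, -5/4]] = [[4, -3, 4], [6, -1, -1]].

Y = [[4, -3, 4], [6, -1, -1]]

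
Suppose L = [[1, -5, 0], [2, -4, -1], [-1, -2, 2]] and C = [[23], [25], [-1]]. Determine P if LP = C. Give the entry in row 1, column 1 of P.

3

Since L multiplies P on the left, P = L⁻¹C.
det L = 5, so L⁻¹ = [[-2, 2, 1], [-3/5, 2/5, 1/5], [-8/5, 7/5, 6/5]].
P = L⁻¹C = [[-2, 2, 1], [-3/5, 2/5, 1/5], [-8/5, 7/5, 6/5]] · [[23], [25], [-1]] = [[3], [-4], [-3]].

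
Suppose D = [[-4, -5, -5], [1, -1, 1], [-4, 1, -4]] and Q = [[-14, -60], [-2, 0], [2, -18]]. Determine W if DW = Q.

D is on the left of W, so left-multiply by D⁻¹: W = D⁻¹Q.
det D = 3; the adjugate gives D⁻¹ = [[1, -25/3, -10/3], [0, -4/3, -1/3], [-1, 8, 3]].
W = D⁻¹Q = [[1, -25/3, -10/3], [0, -4/3, -1/3], [-1, 8, 3]] · [[-14, -60], [-2, 0], [2, -18]] = [[-4, 0], [2, 6], [4, 6]].

W = [[-4, 0], [2, 6], [4, 6]]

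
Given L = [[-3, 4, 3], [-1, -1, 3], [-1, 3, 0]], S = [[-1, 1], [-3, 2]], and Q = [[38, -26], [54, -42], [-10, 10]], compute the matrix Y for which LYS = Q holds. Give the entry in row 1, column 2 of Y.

Isolating Y: multiply by L⁻¹ from the left and S⁻¹ from the right, so Y = L⁻¹QS⁻¹.
det L = 3, so L⁻¹ = [[-3, 3, 5], [-1, 1, 2], [-4/3, 5/3, 7/3]].
det S = 1, so S⁻¹ = [[2, -1], [3, -1]].
L⁻¹Q = [[-2, 2], [-4, 4], [16, -12]].
Y = (L⁻¹Q)S⁻¹ = [[2, 0], [4, 0], [-4, -4]].

0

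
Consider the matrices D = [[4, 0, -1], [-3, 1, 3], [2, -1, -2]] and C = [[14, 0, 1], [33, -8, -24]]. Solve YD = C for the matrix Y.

D is on the right of Y, so right-multiply by D⁻¹: Y = CD⁻¹.
det D = 3, so D⁻¹ = [[1/3, 1/3, 1/3], [0, -2, -3], [1/3, 4/3, 4/3]].
Y = CD⁻¹ = [[14, 0, 1], [33, -8, -24]] · [[1/3, 1/3, 1/3], [0, -2, -3], [1/3, 4/3, 4/3]] = [[5, 6, 6], [3, -5, 3]].

Y = [[5, 6, 6], [3, -5, 3]]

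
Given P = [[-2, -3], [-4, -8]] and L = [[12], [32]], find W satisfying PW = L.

W = [[0], [-4]]

Left-multiplying both sides by P⁻¹ gives W = P⁻¹L.
det P = 4; the adjugate gives P⁻¹ = [[-2, 3/4], [1, -1/2]].
W = P⁻¹L = [[-2, 3/4], [1, -1/2]] · [[12], [32]] = [[0], [-4]].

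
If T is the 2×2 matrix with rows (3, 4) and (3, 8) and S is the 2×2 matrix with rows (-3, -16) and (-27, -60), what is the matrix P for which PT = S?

P = [[2, -3], [-3, -6]]

T is on the right of P, so right-multiply by T⁻¹: P = ST⁻¹.
det T = 12, so T⁻¹ = [[2/3, -1/3], [-1/4, 1/4]].
P = ST⁻¹ = [[-3, -16], [-27, -60]] · [[2/3, -1/3], [-1/4, 1/4]] = [[2, -3], [-3, -6]].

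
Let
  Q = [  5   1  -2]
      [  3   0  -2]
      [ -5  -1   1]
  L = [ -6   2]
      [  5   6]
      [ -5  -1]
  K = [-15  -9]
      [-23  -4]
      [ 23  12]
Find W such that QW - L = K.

W = [[-4, -2], [5, -5], [3, -4]]

QW = K + L = [[-21, -7], [-18, 2], [18, 11]].
Left-multiplying both sides by Q⁻¹ gives W = Q⁻¹(K + L).
det Q = 3, so Q⁻¹ = [[-2/3, 1/3, -2/3], [7/3, -5/3, 4/3], [-1, 0, -1]].
W = Q⁻¹(K + L) = [[-4, -2], [5, -5], [3, -4]].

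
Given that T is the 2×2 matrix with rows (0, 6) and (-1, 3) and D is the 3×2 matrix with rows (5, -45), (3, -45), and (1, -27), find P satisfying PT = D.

Right-multiplying both sides by T⁻¹ gives P = DT⁻¹.
det T = 6, so T⁻¹ = [[1/2, -1], [1/6, 0]].
P = DT⁻¹ = [[5, -45], [3, -45], [1, -27]] · [[1/2, -1], [1/6, 0]] = [[-5, -5], [-6, -3], [-4, -1]].

P = [[-5, -5], [-6, -3], [-4, -1]]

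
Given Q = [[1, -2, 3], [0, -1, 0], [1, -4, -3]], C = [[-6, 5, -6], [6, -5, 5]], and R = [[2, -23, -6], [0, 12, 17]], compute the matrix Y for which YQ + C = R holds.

Y = [[4, 4, 4], [-1, 5, -5]]

YQ = R − C = [[8, -28, 0], [-6, 17, 12]].
Q is on the right of Y, so right-multiply by Q⁻¹: Y = (R − C)Q⁻¹.
det Q = 6; the adjugate gives Q⁻¹ = [[1/2, -3, 1/2], [0, -1, 0], [1/6, 1/3, -1/6]].
Y = (R − C)Q⁻¹ = [[4, 4, 4], [-1, 5, -5]].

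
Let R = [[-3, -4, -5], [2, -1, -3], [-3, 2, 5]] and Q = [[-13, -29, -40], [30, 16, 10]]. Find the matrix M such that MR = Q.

R is on the right of M, so right-multiply by R⁻¹: M = QR⁻¹.
det R = -4; the adjugate gives R⁻¹ = [[-1/4, -5/2, -7/4], [1/4, 15/2, 19/4], [-1/4, -9/2, -11/4]].
M = QR⁻¹ = [[-13, -29, -40], [30, 16, 10]] · [[-1/4, -5/2, -7/4], [1/4, 15/2, 19/4], [-1/4, -9/2, -11/4]] = [[6, -5, -5], [-6, 0, -4]].

M = [[6, -5, -5], [-6, 0, -4]]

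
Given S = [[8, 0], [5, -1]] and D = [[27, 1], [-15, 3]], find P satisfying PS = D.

P = [[4, -1], [0, -3]]

S is on the right of P, so right-multiply by S⁻¹: P = DS⁻¹.
det S = -8, so S⁻¹ = [[1/8, 0], [5/8, -1]].
P = DS⁻¹ = [[27, 1], [-15, 3]] · [[1/8, 0], [5/8, -1]] = [[4, -1], [0, -3]].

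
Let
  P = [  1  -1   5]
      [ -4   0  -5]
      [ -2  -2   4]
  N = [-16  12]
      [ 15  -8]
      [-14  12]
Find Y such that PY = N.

P is on the left of Y, so left-multiply by P⁻¹: Y = P⁻¹N.
det P = 4, so P⁻¹ = [[-5/2, -3/2, 5/4], [13/2, 7/2, -15/4], [2, 1, -1]].
Y = P⁻¹N = [[-5/2, -3/2, 5/4], [13/2, 7/2, -15/4], [2, 1, -1]] · [[-16, 12], [15, -8], [-14, 12]] = [[0, -3], [1, 5], [-3, 4]].

Y = [[0, -3], [1, 5], [-3, 4]]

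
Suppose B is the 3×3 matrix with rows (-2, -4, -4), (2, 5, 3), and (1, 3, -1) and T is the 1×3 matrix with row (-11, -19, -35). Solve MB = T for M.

M = [[6, -2, 5]]

Since B sits to the right of M, M = TB⁻¹.
det B = 4; the adjugate gives B⁻¹ = [[-7/2, -4, 2], [5/4, 3/2, -1/2], [1/4, 1/2, -1/2]].
M = TB⁻¹ = [[-11, -19, -35]] · [[-7/2, -4, 2], [5/4, 3/2, -1/2], [1/4, 1/2, -1/2]] = [[6, -2, 5]].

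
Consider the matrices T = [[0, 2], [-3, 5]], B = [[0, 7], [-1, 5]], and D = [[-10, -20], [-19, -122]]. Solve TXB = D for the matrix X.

Isolating X: multiply by T⁻¹ from the left and B⁻¹ from the right, so X = T⁻¹DB⁻¹.
det T = 6, so T⁻¹ = [[5/6, -1/3], [1/2, 0]].
B has determinant 7; B⁻¹ = [[5/7, -1], [1/7, 0]].
T⁻¹D = [[-2, 24], [-5, -10]].
X = (T⁻¹D)B⁻¹ = [[2, 2], [-5, 5]].

X = [[2, 2], [-5, 5]]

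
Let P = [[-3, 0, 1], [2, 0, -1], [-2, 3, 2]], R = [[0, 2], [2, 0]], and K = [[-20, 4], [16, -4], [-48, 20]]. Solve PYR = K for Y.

Y = [[0, 2], [2, -4], [2, -4]]

Isolating Y: multiply by P⁻¹ from the left and R⁻¹ from the right, so Y = P⁻¹KR⁻¹.
P has determinant -3; P⁻¹ = [[-1, -1, 0], [2/3, 4/3, 1/3], [-2, -3, 0]].
R has determinant -4; R⁻¹ = [[0, 1/2], [1/2, 0]].
P⁻¹K = [[4, 0], [-8, 4], [-8, 4]].
Y = (P⁻¹K)R⁻¹ = [[0, 2], [2, -4], [2, -4]].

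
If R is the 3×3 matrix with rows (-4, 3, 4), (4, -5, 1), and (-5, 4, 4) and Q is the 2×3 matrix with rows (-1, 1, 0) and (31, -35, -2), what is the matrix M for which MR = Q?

M = [[-1, 0, 1], [-3, 6, 1]]

Since R sits to the right of M, M = QR⁻¹.
R has determinant -3; R⁻¹ = [[8, -4/3, -23/3], [7, -4/3, -20/3], [3, -1/3, -8/3]].
M = QR⁻¹ = [[-1, 1, 0], [31, -35, -2]] · [[8, -4/3, -23/3], [7, -4/3, -20/3], [3, -1/3, -8/3]] = [[-1, 0, 1], [-3, 6, 1]].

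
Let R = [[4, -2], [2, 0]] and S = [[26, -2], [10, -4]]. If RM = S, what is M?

M = [[5, -2], [-3, -3]]

Since R multiplies M on the left, M = R⁻¹S.
R has determinant 4; R⁻¹ = [[0, 1/2], [-1/2, 1]].
M = R⁻¹S = [[0, 1/2], [-1/2, 1]] · [[26, -2], [10, -4]] = [[5, -2], [-3, -3]].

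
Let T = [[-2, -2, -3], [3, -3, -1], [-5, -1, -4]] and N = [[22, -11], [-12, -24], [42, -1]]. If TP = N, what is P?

P = [[-4, -3], [2, 4], [-6, 3]]

Left-multiplying both sides by T⁻¹ gives P = T⁻¹N.
T has determinant -2; T⁻¹ = [[-11/2, 5/2, 7/2], [-17/2, 7/2, 11/2], [9, -4, -6]].
P = T⁻¹N = [[-11/2, 5/2, 7/2], [-17/2, 7/2, 11/2], [9, -4, -6]] · [[22, -11], [-12, -24], [42, -1]] = [[-4, -3], [2, 4], [-6, 3]].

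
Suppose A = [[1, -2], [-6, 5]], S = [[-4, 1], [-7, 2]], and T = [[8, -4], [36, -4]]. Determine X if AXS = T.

Isolating X: multiply by A⁻¹ from the left and S⁻¹ from the right, so X = A⁻¹TS⁻¹.
det A = -7, so A⁻¹ = [[-5/7, -2/7], [-6/7, -1/7]].
det S = -1; the adjugate gives S⁻¹ = [[-2, 1], [-7, 4]].
A⁻¹T = [[-16, 4], [-12, 4]].
X = (A⁻¹T)S⁻¹ = [[4, 0], [-4, 4]].

X = [[4, 0], [-4, 4]]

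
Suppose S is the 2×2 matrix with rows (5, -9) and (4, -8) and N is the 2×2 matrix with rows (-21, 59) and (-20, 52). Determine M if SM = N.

S is on the left of M, so left-multiply by S⁻¹: M = S⁻¹N.
det S = -4, so S⁻¹ = [[2, -9/4], [1, -5/4]].
M = S⁻¹N = [[2, -9/4], [1, -5/4]] · [[-21, 59], [-20, 52]] = [[3, 1], [4, -6]].

M = [[3, 1], [4, -6]]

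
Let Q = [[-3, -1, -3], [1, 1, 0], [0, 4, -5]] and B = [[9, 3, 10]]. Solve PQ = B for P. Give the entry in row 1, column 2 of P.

Since Q sits to the right of P, P = BQ⁻¹.
Q has determinant -2; Q⁻¹ = [[5/2, 17/2, -3/2], [-5/2, -15/2, 3/2], [-2, -6, 1]].
P = BQ⁻¹ = [[9, 3, 10]] · [[5/2, 17/2, -3/2], [-5/2, -15/2, 3/2], [-2, -6, 1]] = [[-5, -6, 1]].

-6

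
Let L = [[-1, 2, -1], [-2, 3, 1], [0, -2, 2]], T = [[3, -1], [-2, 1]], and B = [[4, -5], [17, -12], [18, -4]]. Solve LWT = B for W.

Isolating W: multiply by L⁻¹ from the left and T⁻¹ from the right, so W = L⁻¹BT⁻¹.
det L = -4; the adjugate gives L⁻¹ = [[-2, 1/2, -5/4], [-1, 1/2, -3/4], [-1, 1/2, -1/4]].
det T = 1, so T⁻¹ = [[1, 1], [2, 3]].
L⁻¹B = [[-22, 9], [-9, 2], [0, 0]].
W = (L⁻¹B)T⁻¹ = [[-4, 5], [-5, -3], [0, 0]].

W = [[-4, 5], [-5, -3], [0, 0]]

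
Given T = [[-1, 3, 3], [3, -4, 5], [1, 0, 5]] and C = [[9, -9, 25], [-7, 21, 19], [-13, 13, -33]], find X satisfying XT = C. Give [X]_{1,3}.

-4

Since T sits to the right of X, X = CT⁻¹.
det T = 2, so T⁻¹ = [[-10, -15/2, 27/2], [-5, -4, 7], [2, 3/2, -5/2]].
X = CT⁻¹ = [[9, -9, 25], [-7, 21, 19], [-13, 13, -33]] · [[-10, -15/2, 27/2], [-5, -4, 7], [2, 3/2, -5/2]] = [[5, 6, -4], [3, -3, 5], [-1, -4, -2]].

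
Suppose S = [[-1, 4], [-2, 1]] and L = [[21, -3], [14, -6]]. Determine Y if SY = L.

Y = [[-5, 3], [4, 0]]

Left-multiplying both sides by S⁻¹ gives Y = S⁻¹L.
det S = 7; the adjugate gives S⁻¹ = [[1/7, -4/7], [2/7, -1/7]].
Y = S⁻¹L = [[1/7, -4/7], [2/7, -1/7]] · [[21, -3], [14, -6]] = [[-5, 3], [4, 0]].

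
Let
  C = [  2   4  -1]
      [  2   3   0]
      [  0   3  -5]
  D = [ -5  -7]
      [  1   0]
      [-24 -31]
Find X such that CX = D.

X = [[5, 3], [-3, -2], [3, 5]]

Left-multiplying both sides by C⁻¹ gives X = C⁻¹D.
det C = 4; the adjugate gives C⁻¹ = [[-15/4, 17/4, 3/4], [5/2, -5/2, -1/2], [3/2, -3/2, -1/2]].
X = C⁻¹D = [[-15/4, 17/4, 3/4], [5/2, -5/2, -1/2], [3/2, -3/2, -1/2]] · [[-5, -7], [1, 0], [-24, -31]] = [[5, 3], [-3, -2], [3, 5]].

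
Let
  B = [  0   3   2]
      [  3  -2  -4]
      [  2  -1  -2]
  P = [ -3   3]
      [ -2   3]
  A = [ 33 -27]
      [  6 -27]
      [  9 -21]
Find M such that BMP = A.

Isolating M: multiply by B⁻¹ from the left and P⁻¹ from the right, so M = B⁻¹AP⁻¹.
det B = -4; the adjugate gives B⁻¹ = [[0, -1, 2], [1/2, 1, -3/2], [-1/4, -3/2, 9/4]].
det P = -3, so P⁻¹ = [[-1, 1], [-2/3, 1]].
B⁻¹A = [[12, -15], [9, -9], [3, 0]].
M = (B⁻¹A)P⁻¹ = [[-2, -3], [-3, 0], [-3, 3]].

M = [[-2, -3], [-3, 0], [-3, 3]]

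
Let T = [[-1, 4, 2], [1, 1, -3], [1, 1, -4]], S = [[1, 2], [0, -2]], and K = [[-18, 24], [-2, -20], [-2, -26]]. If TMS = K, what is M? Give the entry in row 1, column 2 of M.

4

M = T⁻¹KS⁻¹ (apply T⁻¹ on the left and S⁻¹ on the right).
T has determinant 5; T⁻¹ = [[-1/5, 18/5, -14/5], [1/5, 2/5, -1/5], [0, 1, -1]].
det S = -2, so S⁻¹ = [[1, 1], [0, -1/2]].
T⁻¹K = [[2, -4], [-4, 2], [0, 6]].
M = (T⁻¹K)S⁻¹ = [[2, 4], [-4, -5], [0, -3]].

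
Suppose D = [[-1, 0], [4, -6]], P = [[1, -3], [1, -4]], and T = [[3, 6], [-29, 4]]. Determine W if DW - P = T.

W = [[-4, -3], [2, -2]]

DW = T + P = [[4, 3], [-28, 0]].
Since D multiplies W on the left, W = D⁻¹(T + P).
det D = 6; the adjugate gives D⁻¹ = [[-1, 0], [-2/3, -1/6]].
W = D⁻¹(T + P) = [[-4, -3], [2, -2]].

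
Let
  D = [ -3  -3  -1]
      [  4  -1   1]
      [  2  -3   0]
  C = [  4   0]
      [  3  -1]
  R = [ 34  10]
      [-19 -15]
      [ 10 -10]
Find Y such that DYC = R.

Y = [[-4, 5], [-1, 0], [-1, -5]]

Left-multiply by D⁻¹ and right-multiply by C⁻¹: Y = D⁻¹RC⁻¹.
D has determinant -5; D⁻¹ = [[-3/5, -3/5, 4/5], [-2/5, -2/5, 1/5], [2, 3, -3]].
C has determinant -4; C⁻¹ = [[1/4, 0], [3/4, -1]].
D⁻¹R = [[-1, -5], [-4, 0], [-19, 5]].
Y = (D⁻¹R)C⁻¹ = [[-4, 5], [-1, 0], [-1, -5]].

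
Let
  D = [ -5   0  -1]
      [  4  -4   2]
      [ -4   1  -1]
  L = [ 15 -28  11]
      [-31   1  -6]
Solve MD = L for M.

Since D sits to the right of M, M = LD⁻¹.
det D = 2; the adjugate gives D⁻¹ = [[1, -1/2, -2], [-2, 1/2, 3], [-6, 5/2, 10]].
M = LD⁻¹ = [[15, -28, 11], [-31, 1, -6]] · [[1, -1/2, -2], [-2, 1/2, 3], [-6, 5/2, 10]] = [[5, 6, -4], [3, 1, 5]].

M = [[5, 6, -4], [3, 1, 5]]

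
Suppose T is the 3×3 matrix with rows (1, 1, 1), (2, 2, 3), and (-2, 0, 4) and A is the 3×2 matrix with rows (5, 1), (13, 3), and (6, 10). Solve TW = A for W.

W = [[3, -3], [-1, 3], [3, 1]]

T is on the left of W, so left-multiply by T⁻¹: W = T⁻¹A.
det T = -2; the adjugate gives T⁻¹ = [[-4, 2, -1/2], [7, -3, 1/2], [-2, 1, 0]].
W = T⁻¹A = [[-4, 2, -1/2], [7, -3, 1/2], [-2, 1, 0]] · [[5, 1], [13, 3], [6, 10]] = [[3, -3], [-1, 3], [3, 1]].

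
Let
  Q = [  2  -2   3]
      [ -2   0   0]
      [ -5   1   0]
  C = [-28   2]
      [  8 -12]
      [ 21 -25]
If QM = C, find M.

Q is on the left of M, so left-multiply by Q⁻¹: M = Q⁻¹C.
det Q = -6, so Q⁻¹ = [[0, -1/2, 0], [0, -5/2, 1], [1/3, -4/3, 2/3]].
M = Q⁻¹C = [[0, -1/2, 0], [0, -5/2, 1], [1/3, -4/3, 2/3]] · [[-28, 2], [8, -12], [21, -25]] = [[-4, 6], [1, 5], [-6, 0]].

M = [[-4, 6], [1, 5], [-6, 0]]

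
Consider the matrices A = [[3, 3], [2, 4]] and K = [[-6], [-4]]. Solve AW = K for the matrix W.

Since A multiplies W on the left, W = A⁻¹K.
det A = 6; the adjugate gives A⁻¹ = [[2/3, -1/2], [-1/3, 1/2]].
W = A⁻¹K = [[2/3, -1/2], [-1/3, 1/2]] · [[-6], [-4]] = [[-2], [0]].

W = [[-2], [0]]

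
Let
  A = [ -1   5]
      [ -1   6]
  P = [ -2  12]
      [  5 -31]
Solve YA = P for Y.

A is on the right of Y, so right-multiply by A⁻¹: Y = PA⁻¹.
A has determinant -1; A⁻¹ = [[-6, 5], [-1, 1]].
Y = PA⁻¹ = [[-2, 12], [5, -31]] · [[-6, 5], [-1, 1]] = [[0, 2], [1, -6]].

Y = [[0, 2], [1, -6]]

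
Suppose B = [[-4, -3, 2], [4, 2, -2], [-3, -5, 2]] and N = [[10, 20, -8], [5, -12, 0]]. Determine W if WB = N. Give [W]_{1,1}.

6

Right-multiplying both sides by B⁻¹ gives W = NB⁻¹.
det B = 2; the adjugate gives B⁻¹ = [[-3, -2, 1], [-1, -1, 0], [-7, -11/2, 2]].
W = NB⁻¹ = [[10, 20, -8], [5, -12, 0]] · [[-3, -2, 1], [-1, -1, 0], [-7, -11/2, 2]] = [[6, 4, -6], [-3, 2, 5]].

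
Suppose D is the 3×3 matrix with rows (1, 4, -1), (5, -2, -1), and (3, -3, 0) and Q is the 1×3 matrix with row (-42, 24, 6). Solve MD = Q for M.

M = [[0, -6, -4]]

Since D sits to the right of M, M = QD⁻¹.
D has determinant -6; D⁻¹ = [[1/2, -1/2, 1], [1/2, -1/2, 2/3], [3/2, -5/2, 11/3]].
M = QD⁻¹ = [[-42, 24, 6]] · [[1/2, -1/2, 1], [1/2, -1/2, 2/3], [3/2, -5/2, 11/3]] = [[0, -6, -4]].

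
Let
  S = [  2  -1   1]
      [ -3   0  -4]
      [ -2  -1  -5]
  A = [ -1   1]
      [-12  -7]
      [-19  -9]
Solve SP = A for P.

Left-multiplying both sides by S⁻¹ gives P = S⁻¹A.
det S = 2, so S⁻¹ = [[-2, -3, 2], [-7/2, -4, 5/2], [3/2, 2, -3/2]].
P = S⁻¹A = [[-2, -3, 2], [-7/2, -4, 5/2], [3/2, 2, -3/2]] · [[-1, 1], [-12, -7], [-19, -9]] = [[0, 1], [4, 2], [3, 1]].

P = [[0, 1], [4, 2], [3, 1]]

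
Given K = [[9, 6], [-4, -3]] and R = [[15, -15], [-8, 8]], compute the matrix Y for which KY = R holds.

Y = [[-1, 1], [4, -4]]

K is on the left of Y, so left-multiply by K⁻¹: Y = K⁻¹R.
K has determinant -3; K⁻¹ = [[1, 2], [-4/3, -3]].
Y = K⁻¹R = [[1, 2], [-4/3, -3]] · [[15, -15], [-8, 8]] = [[-1, 1], [4, -4]].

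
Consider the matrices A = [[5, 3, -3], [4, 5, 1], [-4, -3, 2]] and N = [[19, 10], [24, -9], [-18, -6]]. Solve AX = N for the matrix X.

X = [[-1, -1], [6, 0], [-2, -5]]

A is on the left of X, so left-multiply by A⁻¹: X = A⁻¹N.
A has determinant 5; A⁻¹ = [[13/5, 3/5, 18/5], [-12/5, -2/5, -17/5], [8/5, 3/5, 13/5]].
X = A⁻¹N = [[13/5, 3/5, 18/5], [-12/5, -2/5, -17/5], [8/5, 3/5, 13/5]] · [[19, 10], [24, -9], [-18, -6]] = [[-1, -1], [6, 0], [-2, -5]].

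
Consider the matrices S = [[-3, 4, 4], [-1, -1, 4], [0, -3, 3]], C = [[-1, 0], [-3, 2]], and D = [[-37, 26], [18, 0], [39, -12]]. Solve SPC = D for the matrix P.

P = [[2, 1], [4, 3], [-3, 1]]

Isolating P: multiply by S⁻¹ from the left and C⁻¹ from the right, so P = S⁻¹DC⁻¹.
det S = -3, so S⁻¹ = [[-3, 8, -20/3], [-1, 3, -8/3], [-1, 3, -7/3]].
C has determinant -2; C⁻¹ = [[-1, 0], [-3/2, 1/2]].
S⁻¹D = [[-5, 2], [-13, 6], [0, 2]].
P = (S⁻¹D)C⁻¹ = [[2, 1], [4, 3], [-3, 1]].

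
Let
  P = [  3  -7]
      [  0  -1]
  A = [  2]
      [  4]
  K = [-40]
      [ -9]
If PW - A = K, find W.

W = [[-1], [5]]

PW = K + A = [[-38], [-5]].
Since P multiplies W on the left, W = P⁻¹(K + A).
P has determinant -3; P⁻¹ = [[1/3, -7/3], [0, -1]].
W = P⁻¹(K + A) = [[-1], [5]].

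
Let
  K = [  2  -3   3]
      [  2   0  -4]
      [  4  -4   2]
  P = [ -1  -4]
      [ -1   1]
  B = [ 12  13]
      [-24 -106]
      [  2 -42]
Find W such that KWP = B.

W = [[5, 1], [1, 4], [-4, 1]]

Isolating W: multiply by K⁻¹ from the left and P⁻¹ from the right, so W = K⁻¹BP⁻¹.
K has determinant 4; K⁻¹ = [[-4, -3/2, 3], [-5, -2, 7/2], [-2, -1, 3/2]].
det P = -5; the adjugate gives P⁻¹ = [[-1/5, -4/5], [-1/5, 1/5]].
K⁻¹B = [[-6, -19], [-5, 0], [3, 17]].
W = (K⁻¹B)P⁻¹ = [[5, 1], [1, 4], [-4, 1]].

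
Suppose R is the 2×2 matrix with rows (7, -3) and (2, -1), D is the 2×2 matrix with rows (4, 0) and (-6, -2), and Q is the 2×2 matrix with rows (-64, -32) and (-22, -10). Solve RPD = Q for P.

P = R⁻¹QD⁻¹ (apply R⁻¹ on the left and D⁻¹ on the right).
det R = -1, so R⁻¹ = [[1, -3], [2, -7]].
det D = -8; the adjugate gives D⁻¹ = [[1/4, 0], [-3/4, -1/2]].
R⁻¹Q = [[2, -2], [26, 6]].
P = (R⁻¹Q)D⁻¹ = [[2, 1], [2, -3]].

P = [[2, 1], [2, -3]]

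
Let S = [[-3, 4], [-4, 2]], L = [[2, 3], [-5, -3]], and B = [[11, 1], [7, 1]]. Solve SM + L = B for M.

M = [[-3, -2], [0, -2]]

SM = B − L = [[9, -2], [12, 4]].
S is on the left of M, so left-multiply by S⁻¹: M = S⁻¹(B − L).
det S = 10; the adjugate gives S⁻¹ = [[1/5, -2/5], [2/5, -3/10]].
M = S⁻¹(B − L) = [[-3, -2], [0, -2]].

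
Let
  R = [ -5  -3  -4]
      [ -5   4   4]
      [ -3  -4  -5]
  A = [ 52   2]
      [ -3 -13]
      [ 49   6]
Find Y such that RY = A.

Y = [[-5, 1], [-1, -1], [-6, -1]]

R is on the left of Y, so left-multiply by R⁻¹: Y = R⁻¹A.
det R = 3, so R⁻¹ = [[-4/3, 1/3, 4/3], [-37/3, 13/3, 40/3], [32/3, -11/3, -35/3]].
Y = R⁻¹A = [[-4/3, 1/3, 4/3], [-37/3, 13/3, 40/3], [32/3, -11/3, -35/3]] · [[52, 2], [-3, -13], [49, 6]] = [[-5, 1], [-1, -1], [-6, -1]].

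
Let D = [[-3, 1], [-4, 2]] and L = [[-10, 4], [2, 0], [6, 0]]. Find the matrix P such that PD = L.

P = [[2, 1], [-2, 1], [-6, 3]]

Since D sits to the right of P, P = LD⁻¹.
D has determinant -2; D⁻¹ = [[-1, 1/2], [-2, 3/2]].
P = LD⁻¹ = [[-10, 4], [2, 0], [6, 0]] · [[-1, 1/2], [-2, 3/2]] = [[2, 1], [-2, 1], [-6, 3]].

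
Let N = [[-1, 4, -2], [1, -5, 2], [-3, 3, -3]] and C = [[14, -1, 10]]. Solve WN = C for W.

Right-multiplying both sides by N⁻¹ gives W = CN⁻¹.
N has determinant 3; N⁻¹ = [[3, 2, -2/3], [-1, -1, 0], [-4, -3, 1/3]].
W = CN⁻¹ = [[14, -1, 10]] · [[3, 2, -2/3], [-1, -1, 0], [-4, -3, 1/3]] = [[3, -1, -6]].

W = [[3, -1, -6]]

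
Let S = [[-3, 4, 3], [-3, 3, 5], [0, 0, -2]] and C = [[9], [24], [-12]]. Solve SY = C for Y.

S is on the left of Y, so left-multiply by S⁻¹: Y = S⁻¹C.
det S = -6; the adjugate gives S⁻¹ = [[1, -4/3, -11/6], [1, -1, -1], [0, 0, -1/2]].
Y = S⁻¹C = [[1, -4/3, -11/6], [1, -1, -1], [0, 0, -1/2]] · [[9], [24], [-12]] = [[-1], [-3], [6]].

Y = [[-1], [-3], [6]]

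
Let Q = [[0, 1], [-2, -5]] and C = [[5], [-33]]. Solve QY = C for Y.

Y = [[4], [5]]

Since Q multiplies Y on the left, Y = Q⁻¹C.
det Q = 2; the adjugate gives Q⁻¹ = [[-5/2, -1/2], [1, 0]].
Y = Q⁻¹C = [[-5/2, -1/2], [1, 0]] · [[5], [-33]] = [[4], [5]].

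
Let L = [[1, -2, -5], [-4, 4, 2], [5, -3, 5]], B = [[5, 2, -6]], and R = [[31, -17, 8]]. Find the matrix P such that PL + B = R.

PL = R − B = [[26, -19, 14]].
Right-multiplying both sides by L⁻¹ gives P = (R − B)L⁻¹.
det L = 6, so L⁻¹ = [[13/3, 25/6, 8/3], [5, 5, 3], [-4/3, -7/6, -2/3]].
P = (R − B)L⁻¹ = [[-1, -3, 3]].

P = [[-1, -3, 3]]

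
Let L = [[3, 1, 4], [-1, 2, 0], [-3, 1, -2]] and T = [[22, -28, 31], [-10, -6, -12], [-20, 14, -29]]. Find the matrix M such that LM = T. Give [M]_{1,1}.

2

Left-multiplying both sides by L⁻¹ gives M = L⁻¹T.
L has determinant 6; L⁻¹ = [[-2/3, 1, -4/3], [-1/3, 1, -2/3], [5/6, -1, 7/6]].
M = L⁻¹T = [[-2/3, 1, -4/3], [-1/3, 1, -2/3], [5/6, -1, 7/6]] · [[22, -28, 31], [-10, -6, -12], [-20, 14, -29]] = [[2, -6, 6], [-4, -6, -3], [5, -1, 4]].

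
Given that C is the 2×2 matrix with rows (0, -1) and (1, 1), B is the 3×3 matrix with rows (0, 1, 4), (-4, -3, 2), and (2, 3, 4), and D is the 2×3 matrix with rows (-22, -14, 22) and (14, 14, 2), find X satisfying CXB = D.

X = [[0, 4, 4], [-4, -5, 1]]

Isolating X: multiply by C⁻¹ from the left and B⁻¹ from the right, so X = C⁻¹DB⁻¹.
det C = 1, so C⁻¹ = [[1, 1], [-1, 0]].
B has determinant -4; B⁻¹ = [[9/2, -2, -7/2], [-5, 2, 4], [3/2, -1/2, -1]].
C⁻¹D = [[-8, 0, 24], [22, 14, -22]].
X = (C⁻¹D)B⁻¹ = [[0, 4, 4], [-4, -5, 1]].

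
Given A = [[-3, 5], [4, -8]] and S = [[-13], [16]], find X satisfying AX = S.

Left-multiplying both sides by A⁻¹ gives X = A⁻¹S.
det A = 4; the adjugate gives A⁻¹ = [[-2, -5/4], [-1, -3/4]].
X = A⁻¹S = [[-2, -5/4], [-1, -3/4]] · [[-13], [16]] = [[6], [1]].

X = [[6], [1]]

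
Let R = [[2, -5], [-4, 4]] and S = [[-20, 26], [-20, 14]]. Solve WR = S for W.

W = [[-2, 4], [2, 6]]

Right-multiplying both sides by R⁻¹ gives W = SR⁻¹.
R has determinant -12; R⁻¹ = [[-1/3, -5/12], [-1/3, -1/6]].
W = SR⁻¹ = [[-20, 26], [-20, 14]] · [[-1/3, -5/12], [-1/3, -1/6]] = [[-2, 4], [2, 6]].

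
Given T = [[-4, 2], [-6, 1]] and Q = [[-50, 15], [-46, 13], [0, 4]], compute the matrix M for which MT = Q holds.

T is on the right of M, so right-multiply by T⁻¹: M = QT⁻¹.
det T = 8, so T⁻¹ = [[1/8, -1/4], [3/4, -1/2]].
M = QT⁻¹ = [[-50, 15], [-46, 13], [0, 4]] · [[1/8, -1/4], [3/4, -1/2]] = [[5, 5], [4, 5], [3, -2]].

M = [[5, 5], [4, 5], [3, -2]]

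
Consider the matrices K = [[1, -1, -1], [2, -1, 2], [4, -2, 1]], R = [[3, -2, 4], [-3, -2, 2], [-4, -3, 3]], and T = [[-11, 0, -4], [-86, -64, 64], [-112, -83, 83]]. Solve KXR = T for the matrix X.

X = [[2, 3, 3], [4, 4, -4], [0, 0, 5]]

Left-multiply by K⁻¹ and right-multiply by R⁻¹: X = K⁻¹TR⁻¹.
K has determinant -3; K⁻¹ = [[-1, -1, 1], [-2, -5/3, 4/3], [0, 2/3, -1/3]].
R has determinant 2; R⁻¹ = [[0, -3, 2], [1/2, 25/2, -9], [1/2, 17/2, -6]].
K⁻¹T = [[-15, -19, 23], [16, -4, 12], [-20, -15, 15]].
X = (K⁻¹T)R⁻¹ = [[2, 3, 3], [4, 4, -4], [0, 0, 5]].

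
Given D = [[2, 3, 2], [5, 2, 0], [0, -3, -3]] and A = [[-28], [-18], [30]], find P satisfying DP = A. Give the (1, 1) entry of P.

D is on the left of P, so left-multiply by D⁻¹: P = D⁻¹A.
det D = 3; the adjugate gives D⁻¹ = [[-2, 1, -4/3], [5, -2, 10/3], [-5, 2, -11/3]].
P = D⁻¹A = [[-2, 1, -4/3], [5, -2, 10/3], [-5, 2, -11/3]] · [[-28], [-18], [30]] = [[-2], [-4], [-6]].

-2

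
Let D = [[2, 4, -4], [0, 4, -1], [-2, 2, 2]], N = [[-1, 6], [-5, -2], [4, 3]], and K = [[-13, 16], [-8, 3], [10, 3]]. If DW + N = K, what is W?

W = [[0, -5], [0, 0], [3, -5]]

DW = K − N = [[-12, 10], [-3, 5], [6, 0]].
D is on the left of W, so left-multiply by D⁻¹: W = D⁻¹(K − N).
det D = -4, so D⁻¹ = [[-5/2, 4, -3], [-1/2, 1, -1/2], [-2, 3, -2]].
W = D⁻¹(K − N) = [[0, -5], [0, 0], [3, -5]].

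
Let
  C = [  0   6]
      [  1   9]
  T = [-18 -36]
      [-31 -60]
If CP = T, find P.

P = [[-4, -6], [-3, -6]]

Left-multiplying both sides by C⁻¹ gives P = C⁻¹T.
C has determinant -6; C⁻¹ = [[-3/2, 1], [1/6, 0]].
P = C⁻¹T = [[-3/2, 1], [1/6, 0]] · [[-18, -36], [-31, -60]] = [[-4, -6], [-3, -6]].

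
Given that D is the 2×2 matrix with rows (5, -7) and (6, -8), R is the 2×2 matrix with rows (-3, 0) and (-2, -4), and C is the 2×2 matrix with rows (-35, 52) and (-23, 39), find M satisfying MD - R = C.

M = [[-4, -3], [-5, 0]]

MD = C + R = [[-38, 52], [-25, 35]].
Right-multiplying both sides by D⁻¹ gives M = (C + R)D⁻¹.
D has determinant 2; D⁻¹ = [[-4, 7/2], [-3, 5/2]].
M = (C + R)D⁻¹ = [[-4, -3], [-5, 0]].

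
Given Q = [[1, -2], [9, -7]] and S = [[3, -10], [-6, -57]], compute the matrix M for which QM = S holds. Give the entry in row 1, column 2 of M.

Q is on the left of M, so left-multiply by Q⁻¹: M = Q⁻¹S.
det Q = 11; the adjugate gives Q⁻¹ = [[-7/11, 2/11], [-9/11, 1/11]].
M = Q⁻¹S = [[-7/11, 2/11], [-9/11, 1/11]] · [[3, -10], [-6, -57]] = [[-3, -4], [-3, 3]].

-4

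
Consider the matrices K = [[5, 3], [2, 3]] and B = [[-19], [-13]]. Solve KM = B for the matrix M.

M = [[-2], [-3]]

Since K multiplies M on the left, M = K⁻¹B.
det K = 9, so K⁻¹ = [[1/3, -1/3], [-2/9, 5/9]].
M = K⁻¹B = [[1/3, -1/3], [-2/9, 5/9]] · [[-19], [-13]] = [[-2], [-3]].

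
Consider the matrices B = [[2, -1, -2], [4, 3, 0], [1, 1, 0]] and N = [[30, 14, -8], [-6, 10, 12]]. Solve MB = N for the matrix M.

M = [[4, 4, 6], [-6, 2, -2]]

Right-multiplying both sides by B⁻¹ gives M = NB⁻¹.
B has determinant -2; B⁻¹ = [[0, 1, -3], [0, -1, 4], [-1/2, 3/2, -5]].
M = NB⁻¹ = [[30, 14, -8], [-6, 10, 12]] · [[0, 1, -3], [0, -1, 4], [-1/2, 3/2, -5]] = [[4, 4, 6], [-6, 2, -2]].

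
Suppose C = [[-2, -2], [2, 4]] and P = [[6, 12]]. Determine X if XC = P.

X = [[0, 3]]

Right-multiplying both sides by C⁻¹ gives X = PC⁻¹.
det C = -4, so C⁻¹ = [[-1, -1/2], [1/2, 1/2]].
X = PC⁻¹ = [[6, 12]] · [[-1, -1/2], [1/2, 1/2]] = [[0, 3]].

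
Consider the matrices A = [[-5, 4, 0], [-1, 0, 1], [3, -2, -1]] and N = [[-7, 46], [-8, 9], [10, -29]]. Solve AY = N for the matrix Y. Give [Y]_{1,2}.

-6

Since A multiplies Y on the left, Y = A⁻¹N.
det A = -2; the adjugate gives A⁻¹ = [[-1, -2, -2], [-1, -5/2, -5/2], [-1, -1, -2]].
Y = A⁻¹N = [[-1, -2, -2], [-1, -5/2, -5/2], [-1, -1, -2]] · [[-7, 46], [-8, 9], [10, -29]] = [[3, -6], [2, 4], [-5, 3]].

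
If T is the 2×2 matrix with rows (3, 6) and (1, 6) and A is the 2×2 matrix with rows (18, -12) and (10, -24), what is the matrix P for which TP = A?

P = [[4, 6], [1, -5]]

T is on the left of P, so left-multiply by T⁻¹: P = T⁻¹A.
T has determinant 12; T⁻¹ = [[1/2, -1/2], [-1/12, 1/4]].
P = T⁻¹A = [[1/2, -1/2], [-1/12, 1/4]] · [[18, -12], [10, -24]] = [[4, 6], [1, -5]].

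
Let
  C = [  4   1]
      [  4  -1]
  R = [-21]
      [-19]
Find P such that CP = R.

Since C multiplies P on the left, P = C⁻¹R.
C has determinant -8; C⁻¹ = [[1/8, 1/8], [1/2, -1/2]].
P = C⁻¹R = [[1/8, 1/8], [1/2, -1/2]] · [[-21], [-19]] = [[-5], [-1]].

P = [[-5], [-1]]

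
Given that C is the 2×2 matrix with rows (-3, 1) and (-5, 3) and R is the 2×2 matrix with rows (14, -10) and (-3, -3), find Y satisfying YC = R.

Since C sits to the right of Y, Y = RC⁻¹.
det C = -4, so C⁻¹ = [[-3/4, 1/4], [-5/4, 3/4]].
Y = RC⁻¹ = [[14, -10], [-3, -3]] · [[-3/4, 1/4], [-5/4, 3/4]] = [[2, -4], [6, -3]].

Y = [[2, -4], [6, -3]]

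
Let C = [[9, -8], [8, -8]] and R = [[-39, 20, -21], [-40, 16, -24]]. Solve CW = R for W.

Left-multiplying both sides by C⁻¹ gives W = C⁻¹R.
det C = -8, so C⁻¹ = [[1, -1], [1, -9/8]].
W = C⁻¹R = [[1, -1], [1, -9/8]] · [[-39, 20, -21], [-40, 16, -24]] = [[1, 4, 3], [6, 2, 6]].

W = [[1, 4, 3], [6, 2, 6]]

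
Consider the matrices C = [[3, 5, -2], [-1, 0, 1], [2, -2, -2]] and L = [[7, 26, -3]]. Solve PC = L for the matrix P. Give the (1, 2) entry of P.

Since C sits to the right of P, P = LC⁻¹.
det C = 2; the adjugate gives C⁻¹ = [[1, 7, 5/2], [0, -1, -1/2], [1, 8, 5/2]].
P = LC⁻¹ = [[7, 26, -3]] · [[1, 7, 5/2], [0, -1, -1/2], [1, 8, 5/2]] = [[4, -1, -3]].

-1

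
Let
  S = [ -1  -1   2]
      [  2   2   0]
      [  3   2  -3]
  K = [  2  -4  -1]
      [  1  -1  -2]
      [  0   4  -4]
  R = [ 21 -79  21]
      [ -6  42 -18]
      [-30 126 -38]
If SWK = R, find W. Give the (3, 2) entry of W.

Left-multiply by S⁻¹ and right-multiply by K⁻¹: W = S⁻¹RK⁻¹.
S has determinant -4; S⁻¹ = [[3/2, -1/4, 1], [-3/2, 3/4, -1], [1/2, 1/4, 0]].
det K = 4, so K⁻¹ = [[3, -5, 7/4], [1, -2, 3/4], [1, -2, 1/2]].
S⁻¹R = [[3, -3, -2], [-6, 24, -7], [9, -29, 6]].
W = (S⁻¹R)K⁻¹ = [[4, -5, 2], [-1, -4, 4], [4, 1, -3]].

1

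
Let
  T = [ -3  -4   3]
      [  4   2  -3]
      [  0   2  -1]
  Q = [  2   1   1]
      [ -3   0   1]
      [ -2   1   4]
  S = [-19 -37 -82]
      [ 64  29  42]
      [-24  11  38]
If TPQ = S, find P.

Isolating P: multiply by T⁻¹ from the left and Q⁻¹ from the right, so P = T⁻¹SQ⁻¹.
T has determinant -4; T⁻¹ = [[-1, -1/2, -3/2], [-1, -3/4, -3/4], [-2, -3/2, -5/2]].
Q has determinant 5; Q⁻¹ = [[-1/5, -3/5, 1/5], [2, 2, -1], [-3/5, -4/5, 3/5]].
T⁻¹S = [[23, 6, 4], [-11, 7, 22], [2, 3, 6]].
P = (T⁻¹S)Q⁻¹ = [[5, -5, 1], [3, 3, 4], [2, 0, 1]].

P = [[5, -5, 1], [3, 3, 4], [2, 0, 1]]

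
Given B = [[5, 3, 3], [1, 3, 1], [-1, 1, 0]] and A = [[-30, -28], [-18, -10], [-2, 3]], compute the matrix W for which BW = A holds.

Since B multiplies W on the left, W = B⁻¹A.
det B = 4; the adjugate gives B⁻¹ = [[-1/4, 3/4, -3/2], [-1/4, 3/4, -1/2], [1, -2, 3]].
W = B⁻¹A = [[-1/4, 3/4, -3/2], [-1/4, 3/4, -1/2], [1, -2, 3]] · [[-30, -28], [-18, -10], [-2, 3]] = [[-3, -5], [-5, -2], [0, 1]].

W = [[-3, -5], [-5, -2], [0, 1]]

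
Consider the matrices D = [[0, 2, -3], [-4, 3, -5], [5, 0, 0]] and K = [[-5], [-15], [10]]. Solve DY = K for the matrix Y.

Y = [[2], [-4], [-1]]

Since D multiplies Y on the left, Y = D⁻¹K.
D has determinant -5; D⁻¹ = [[0, 0, 1/5], [5, -3, -12/5], [3, -2, -8/5]].
Y = D⁻¹K = [[0, 0, 1/5], [5, -3, -12/5], [3, -2, -8/5]] · [[-5], [-15], [10]] = [[2], [-4], [-1]].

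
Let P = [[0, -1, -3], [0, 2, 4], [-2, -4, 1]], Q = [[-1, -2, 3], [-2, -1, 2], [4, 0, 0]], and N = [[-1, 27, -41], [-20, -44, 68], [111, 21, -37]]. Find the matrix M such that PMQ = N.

Left-multiply by P⁻¹ and right-multiply by Q⁻¹: M = P⁻¹NQ⁻¹.
det P = -4; the adjugate gives P⁻¹ = [[-9/2, -13/4, -1/2], [2, 3/2, 0], [-1, -1/2, 0]].
det Q = -4; the adjugate gives Q⁻¹ = [[0, 0, 1/4], [-2, 3, 1], [-1, 2, 3/4]].
P⁻¹N = [[14, 11, -18], [-32, -12, 20], [11, -5, 7]].
M = (P⁻¹N)Q⁻¹ = [[-4, -3, 1], [4, 4, -5], [3, -1, 3]].

M = [[-4, -3, 1], [4, 4, -5], [3, -1, 3]]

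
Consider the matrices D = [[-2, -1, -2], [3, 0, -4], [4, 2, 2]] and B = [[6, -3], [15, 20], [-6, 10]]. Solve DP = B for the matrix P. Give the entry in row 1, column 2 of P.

4

Since D multiplies P on the left, P = D⁻¹B.
D has determinant -6; D⁻¹ = [[-4/3, 1/3, -2/3], [11/3, -2/3, 7/3], [-1, 0, -1/2]].
P = D⁻¹B = [[-4/3, 1/3, -2/3], [11/3, -2/3, 7/3], [-1, 0, -1/2]] · [[6, -3], [15, 20], [-6, 10]] = [[1, 4], [-2, -1], [-3, -2]].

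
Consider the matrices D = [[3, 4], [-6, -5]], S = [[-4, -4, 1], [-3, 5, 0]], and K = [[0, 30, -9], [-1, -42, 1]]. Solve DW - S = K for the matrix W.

W = [[4, 2, 4], [-4, 5, -5]]

DW = K + S = [[-4, 26, -8], [-4, -37, 1]].
Since D multiplies W on the left, W = D⁻¹(K + S).
D has determinant 9; D⁻¹ = [[-5/9, -4/9], [2/3, 1/3]].
W = D⁻¹(K + S) = [[4, 2, 4], [-4, 5, -5]].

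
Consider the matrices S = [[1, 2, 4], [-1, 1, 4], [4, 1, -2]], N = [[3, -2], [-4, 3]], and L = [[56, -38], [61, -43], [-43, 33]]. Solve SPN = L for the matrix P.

P = S⁻¹LN⁻¹ (apply S⁻¹ on the left and N⁻¹ on the right).
S has determinant 2; S⁻¹ = [[-3, 4, 2], [7, -9, -4], [-5/2, 7/2, 3/2]].
N has determinant 1; N⁻¹ = [[3, 2], [4, 3]].
S⁻¹L = [[-10, 8], [15, -11], [9, -6]].
P = (S⁻¹L)N⁻¹ = [[2, 4], [1, -3], [3, 0]].

P = [[2, 4], [1, -3], [3, 0]]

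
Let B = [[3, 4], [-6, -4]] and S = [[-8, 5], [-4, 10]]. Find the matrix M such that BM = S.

M = [[4, -5], [-5, 5]]

B is on the left of M, so left-multiply by B⁻¹: M = B⁻¹S.
det B = 12; the adjugate gives B⁻¹ = [[-1/3, -1/3], [1/2, 1/4]].
M = B⁻¹S = [[-1/3, -1/3], [1/2, 1/4]] · [[-8, 5], [-4, 10]] = [[4, -5], [-5, 5]].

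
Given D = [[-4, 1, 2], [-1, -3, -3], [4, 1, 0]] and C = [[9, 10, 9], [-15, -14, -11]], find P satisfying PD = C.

P = [[-3, -5, -2], [-1, 3, -4]]

D is on the right of P, so right-multiply by D⁻¹: P = CD⁻¹.
D has determinant -2; D⁻¹ = [[-3/2, -1, -3/2], [6, 4, 7], [-11/2, -4, -13/2]].
P = CD⁻¹ = [[9, 10, 9], [-15, -14, -11]] · [[-3/2, -1, -3/2], [6, 4, 7], [-11/2, -4, -13/2]] = [[-3, -5, -2], [-1, 3, -4]].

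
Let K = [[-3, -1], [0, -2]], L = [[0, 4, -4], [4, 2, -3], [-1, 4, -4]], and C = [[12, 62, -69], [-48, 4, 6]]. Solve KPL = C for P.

Isolating P: multiply by K⁻¹ from the left and L⁻¹ from the right, so P = K⁻¹CL⁻¹.
det K = 6; the adjugate gives K⁻¹ = [[-1/3, 1/6], [0, -1/2]].
det L = 4; the adjugate gives L⁻¹ = [[1, 0, -1], [19/4, -1, -4], [9/2, -1, -4]].
K⁻¹C = [[-12, -20, 24], [24, -2, -3]].
P = (K⁻¹C)L⁻¹ = [[1, -4, -4], [1, 5, -4]].

P = [[1, -4, -4], [1, 5, -4]]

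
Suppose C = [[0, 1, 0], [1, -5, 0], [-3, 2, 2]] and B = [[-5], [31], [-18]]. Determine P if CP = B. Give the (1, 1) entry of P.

6

C is on the left of P, so left-multiply by C⁻¹: P = C⁻¹B.
det C = -2; the adjugate gives C⁻¹ = [[5, 1, 0], [1, 0, 0], [13/2, 3/2, 1/2]].
P = C⁻¹B = [[5, 1, 0], [1, 0, 0], [13/2, 3/2, 1/2]] · [[-5], [31], [-18]] = [[6], [-5], [5]].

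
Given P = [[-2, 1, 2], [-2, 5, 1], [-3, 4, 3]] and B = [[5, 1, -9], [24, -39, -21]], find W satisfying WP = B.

W = [[1, 4, -5], [0, -3, -6]]

P is on the right of W, so right-multiply by P⁻¹: W = BP⁻¹.
P has determinant -5; P⁻¹ = [[-11/5, -1, 9/5], [-3/5, 0, 2/5], [-7/5, -1, 8/5]].
W = BP⁻¹ = [[5, 1, -9], [24, -39, -21]] · [[-11/5, -1, 9/5], [-3/5, 0, 2/5], [-7/5, -1, 8/5]] = [[1, 4, -5], [0, -3, -6]].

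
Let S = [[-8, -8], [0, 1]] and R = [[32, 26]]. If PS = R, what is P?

Since S sits to the right of P, P = RS⁻¹.
S has determinant -8; S⁻¹ = [[-1/8, -1], [0, 1]].
P = RS⁻¹ = [[32, 26]] · [[-1/8, -1], [0, 1]] = [[-4, -6]].

P = [[-4, -6]]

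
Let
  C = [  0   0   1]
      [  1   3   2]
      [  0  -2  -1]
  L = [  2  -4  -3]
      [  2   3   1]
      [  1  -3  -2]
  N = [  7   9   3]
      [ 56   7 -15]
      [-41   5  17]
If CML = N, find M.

Isolating M: multiply by C⁻¹ from the left and L⁻¹ from the right, so M = C⁻¹NL⁻¹.
det C = -2, so C⁻¹ = [[-1/2, 1, 3/2], [-1/2, 0, -1/2], [1, 0, 0]].
L has determinant 1; L⁻¹ = [[-3, 1, 5], [5, -1, -8], [-9, 2, 14]].
C⁻¹N = [[-9, 10, 9], [17, -7, -10], [7, 9, 3]].
M = (C⁻¹N)L⁻¹ = [[-4, -1, 1], [4, 4, 1], [-3, 4, 5]].

M = [[-4, -1, 1], [4, 4, 1], [-3, 4, 5]]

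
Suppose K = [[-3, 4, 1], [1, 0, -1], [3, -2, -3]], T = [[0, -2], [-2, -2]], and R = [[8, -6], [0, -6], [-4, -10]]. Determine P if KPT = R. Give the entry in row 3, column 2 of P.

0

Isolating P: multiply by K⁻¹ from the left and T⁻¹ from the right, so P = K⁻¹RT⁻¹.
det K = 4, so K⁻¹ = [[-1/2, 5/2, -1], [0, 3/2, -1/2], [-1/2, 3/2, -1]].
det T = -4, so T⁻¹ = [[1/2, -1/2], [-1/2, 0]].
K⁻¹R = [[0, -2], [2, -4], [0, 4]].
P = (K⁻¹R)T⁻¹ = [[1, 0], [3, -1], [-2, 0]].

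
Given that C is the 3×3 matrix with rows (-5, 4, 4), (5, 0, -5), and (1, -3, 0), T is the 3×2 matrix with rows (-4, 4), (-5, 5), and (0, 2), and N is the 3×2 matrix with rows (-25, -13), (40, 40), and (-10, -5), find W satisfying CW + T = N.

CW = N − T = [[-21, -17], [45, 35], [-10, -7]].
Since C multiplies W on the left, W = C⁻¹(N − T).
det C = -5; the adjugate gives C⁻¹ = [[3, 12/5, 4], [1, 4/5, 1], [3, 11/5, 4]].
W = C⁻¹(N − T) = [[5, 5], [5, 4], [-4, -2]].

W = [[5, 5], [5, 4], [-4, -2]]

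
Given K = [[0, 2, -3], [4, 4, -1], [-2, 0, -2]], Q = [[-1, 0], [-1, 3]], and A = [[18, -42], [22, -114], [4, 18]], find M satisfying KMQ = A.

Left-multiply by K⁻¹ and right-multiply by Q⁻¹: M = K⁻¹AQ⁻¹.
K has determinant -4; K⁻¹ = [[2, -1, -5/2], [-5/2, 3/2, 3], [-2, 1, 2]].
Q has determinant -3; Q⁻¹ = [[-1, 0], [-1/3, 1/3]].
K⁻¹A = [[4, -15], [0, -12], [-6, 6]].
M = (K⁻¹A)Q⁻¹ = [[1, -5], [4, -4], [4, 2]].

M = [[1, -5], [4, -4], [4, 2]]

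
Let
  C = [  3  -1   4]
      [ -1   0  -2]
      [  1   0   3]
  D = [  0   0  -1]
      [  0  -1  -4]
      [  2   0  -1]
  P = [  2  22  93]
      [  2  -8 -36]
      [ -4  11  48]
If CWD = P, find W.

W = [[-5, -2, 1], [-5, 4, -2], [1, -3, -1]]

Left-multiply by C⁻¹ and right-multiply by D⁻¹: W = C⁻¹PD⁻¹.
C has determinant -1; C⁻¹ = [[0, -3, -2], [-1, -5, -2], [0, 1, 1]].
det D = -2; the adjugate gives D⁻¹ = [[-1/2, 0, 1/2], [4, -1, 0], [-1, 0, 0]].
C⁻¹P = [[2, 2, 12], [-4, -4, -9], [-2, 3, 12]].
W = (C⁻¹P)D⁻¹ = [[-5, -2, 1], [-5, 4, -2], [1, -3, -1]].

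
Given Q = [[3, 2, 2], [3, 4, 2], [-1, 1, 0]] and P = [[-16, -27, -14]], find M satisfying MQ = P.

Since Q sits to the right of M, M = PQ⁻¹.
det Q = 4; the adjugate gives Q⁻¹ = [[-1/2, 1/2, -1], [-1/2, 1/2, 0], [7/4, -5/4, 3/2]].
M = PQ⁻¹ = [[-16, -27, -14]] · [[-1/2, 1/2, -1], [-1/2, 1/2, 0], [7/4, -5/4, 3/2]] = [[-3, -4, -5]].

M = [[-3, -4, -5]]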